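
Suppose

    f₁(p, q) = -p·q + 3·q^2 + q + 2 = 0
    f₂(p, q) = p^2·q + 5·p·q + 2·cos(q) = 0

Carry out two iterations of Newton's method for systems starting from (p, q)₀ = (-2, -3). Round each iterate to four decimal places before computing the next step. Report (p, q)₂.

(0.3865, -0.3517)

At (-2, -3): F = (20.0000, 16.020015).
Jacobian J = [[-q, -p + 6·q + 1], [2·p·q + 5·q, p^2 + 5·p - 2·sin(q)]].
At the point, J = [[3.0000, -15.0000], [-3.0000, -5.717760]] (det J = -62.153280).
Solving J·Δ = −F gives Δ = (2.0264, 1.7386).
Then the next iterate is (p, q)₁ = (0.0264, -1.2614).
Round to (0.0264, -1.2614) and repeat: F = (5.545291, 0.441583), J = [[1.2614, -6.5948], [-6.373602, 2.037732]].
Δ = (0.3601, 0.9097), so (p, q)₂ = (0.3865, -0.3517).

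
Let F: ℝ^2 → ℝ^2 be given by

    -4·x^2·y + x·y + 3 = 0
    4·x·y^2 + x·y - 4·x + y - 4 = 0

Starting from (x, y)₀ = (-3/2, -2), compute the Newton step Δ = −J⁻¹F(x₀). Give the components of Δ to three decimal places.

At (-3/2, -2): F = (24.000, -21.000).
Jacobian J = [[-8·x·y + y, -4·x^2 + x], [4·y^2 + y - 4, 8·x·y + x + 1]].
At the point, J = [[-26.000, -10.500], [10.000, 23.500]] (det J = -506.000).
Solving J·Δ = −F gives Δ = (0.679, 0.605).

(0.679, 0.605)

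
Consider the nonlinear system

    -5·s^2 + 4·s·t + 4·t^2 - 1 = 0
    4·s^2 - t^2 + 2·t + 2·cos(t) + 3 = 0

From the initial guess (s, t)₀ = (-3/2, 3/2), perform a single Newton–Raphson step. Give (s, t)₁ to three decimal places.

At (-3/2, 3/2): F = (-12.250, 12.89147).
Jacobian J = [[-10·s + 4·t, 4·s + 8·t], [8·s, -2·t - 2·sin(t) + 2]].
At the point, J = [[21.000, 6.000], [-12.000, -2.99499]] (det J = 9.10521).
Solving J·Δ = −F gives Δ = (4.466, -13.588).
Then the next iterate is (s, t)₁ = (2.966, -12.088).

(2.966, -12.088)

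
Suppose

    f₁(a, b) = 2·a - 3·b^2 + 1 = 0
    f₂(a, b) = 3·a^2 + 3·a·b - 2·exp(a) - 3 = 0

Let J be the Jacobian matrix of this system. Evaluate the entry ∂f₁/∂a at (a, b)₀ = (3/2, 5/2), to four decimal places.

2.0000

∂f₁/∂a = 2.
At (3/2, 5/2) this is 2.0000.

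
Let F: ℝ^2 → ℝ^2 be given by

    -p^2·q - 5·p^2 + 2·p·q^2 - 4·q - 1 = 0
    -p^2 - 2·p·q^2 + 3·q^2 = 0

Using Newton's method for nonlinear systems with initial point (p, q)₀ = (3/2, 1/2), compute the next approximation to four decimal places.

At (3/2, 1/2): F = (-14.6250, -2.2500).
Jacobian J = [[-2·p·q - 10·p + 2·q^2, -p^2 + 4·p·q - 4], [-2·p - 2·q^2, -4·p·q + 6·q]].
At the point, J = [[-16.0000, -3.2500], [-3.5000, 0.0000]] (det J = -11.3750).
Solving J·Δ = −F gives Δ = (-0.6429, -1.3352).
Then the next iterate is (p, q)₁ = (0.8571, -0.8352).

(0.8571, -0.8352)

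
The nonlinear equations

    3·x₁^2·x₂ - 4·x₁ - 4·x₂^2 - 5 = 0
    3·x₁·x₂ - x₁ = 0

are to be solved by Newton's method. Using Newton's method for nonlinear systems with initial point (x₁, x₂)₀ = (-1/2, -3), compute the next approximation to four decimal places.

At (-1/2, -3): F = (-41.2500, 5.0000).
Jacobian J = [[6·x₁·x₂ - 4, 3·x₁^2 - 8·x₂], [3·x₂ - 1, 3·x₁]].
At the point, J = [[5.0000, 24.7500], [-10.0000, -1.5000]] (det J = 240.0000).
Solving J·Δ = −F gives Δ = (0.2578, 1.6146).
Then the next iterate is (x₁, x₂)₁ = (-0.2422, -1.3854).

(-0.2422, -1.3854)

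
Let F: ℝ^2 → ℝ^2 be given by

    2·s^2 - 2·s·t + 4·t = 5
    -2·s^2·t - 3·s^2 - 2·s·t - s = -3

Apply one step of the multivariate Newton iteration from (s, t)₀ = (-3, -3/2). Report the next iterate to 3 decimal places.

At (-3, -3/2): F = (-2.000, -3.000).
Jacobian J = [[4·s - 2·t, -2·s + 4], [-4·s·t - 6·s - 2·t - 1, -2·s^2 - 2·s]].
At the point, J = [[-9.000, 10.000], [2.000, -12.000]] (det J = 88.000).
Solving J·Δ = −F gives Δ = (-0.614, -0.352).
Then the next iterate is (s, t)₁ = (-3.614, -1.852).

(-3.614, -1.852)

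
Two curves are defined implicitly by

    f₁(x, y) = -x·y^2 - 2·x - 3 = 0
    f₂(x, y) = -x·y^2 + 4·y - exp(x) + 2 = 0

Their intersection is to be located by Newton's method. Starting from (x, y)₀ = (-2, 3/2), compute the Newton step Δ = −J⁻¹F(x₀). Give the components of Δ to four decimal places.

(-0.6807, -1.3988)

At (-2, 3/2): F = (5.5000, 12.364665).
Jacobian J = [[-y^2 - 2, -2·x·y], [-y^2 - exp(x), -2·x·y + 4]].
At the point, J = [[-4.2500, 6.0000], [-2.385335, 10.0000]] (det J = -28.187988).
Solving J·Δ = −F gives Δ = (-0.6807, -1.3988).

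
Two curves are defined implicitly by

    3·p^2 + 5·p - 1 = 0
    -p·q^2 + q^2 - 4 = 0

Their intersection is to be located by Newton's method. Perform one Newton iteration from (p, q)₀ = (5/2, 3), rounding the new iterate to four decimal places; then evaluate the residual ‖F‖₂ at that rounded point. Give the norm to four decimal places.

7.9024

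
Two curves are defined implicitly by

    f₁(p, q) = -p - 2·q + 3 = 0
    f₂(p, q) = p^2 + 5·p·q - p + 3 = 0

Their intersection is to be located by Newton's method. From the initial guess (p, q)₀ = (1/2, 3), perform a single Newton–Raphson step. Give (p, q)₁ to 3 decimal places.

At (1/2, 3): F = (-3.500, 10.250).
Jacobian J = [[-1, -2], [2·p + 5·q - 1, 5·p]].
At the point, J = [[-1.000, -2.000], [15.000, 2.500]] (det J = 27.500).
Solving J·Δ = −F gives Δ = (-0.427, -1.536).
Then the next iterate is (p, q)₁ = (0.073, 1.464).

(0.073, 1.464)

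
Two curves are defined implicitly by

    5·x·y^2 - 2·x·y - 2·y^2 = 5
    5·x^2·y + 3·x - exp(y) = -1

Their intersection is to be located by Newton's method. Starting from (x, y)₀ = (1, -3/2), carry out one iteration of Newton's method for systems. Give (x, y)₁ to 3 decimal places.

(0.714, -1.438)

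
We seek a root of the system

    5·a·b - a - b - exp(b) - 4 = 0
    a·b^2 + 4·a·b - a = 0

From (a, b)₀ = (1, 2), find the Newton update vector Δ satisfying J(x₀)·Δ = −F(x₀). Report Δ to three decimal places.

(-0.020, -1.348)

At (1, 2): F = (-4.38906, 11.000).
Jacobian J = [[5·b - 1, 5·a - exp(b) - 1], [b^2 + 4·b - 1, 2·a·b + 4·a]].
At the point, J = [[9.000, -3.38906], [11.000, 8.000]] (det J = 109.27962).
Solving J·Δ = −F gives Δ = (-0.020, -1.348).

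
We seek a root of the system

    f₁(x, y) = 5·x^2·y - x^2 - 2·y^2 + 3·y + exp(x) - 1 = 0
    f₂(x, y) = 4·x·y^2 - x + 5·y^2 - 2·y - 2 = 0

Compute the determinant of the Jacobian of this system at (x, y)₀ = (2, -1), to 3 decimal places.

J = [[10·x·y - 2·x + exp(x), 5·x^2 - 4·y + 3], [4·y^2 - 1, 8·x·y + 10·y - 2]].
At the point, J = [[-16.61094, 27.000], [3.000, -28.000]].
det J = 384.106.

384.106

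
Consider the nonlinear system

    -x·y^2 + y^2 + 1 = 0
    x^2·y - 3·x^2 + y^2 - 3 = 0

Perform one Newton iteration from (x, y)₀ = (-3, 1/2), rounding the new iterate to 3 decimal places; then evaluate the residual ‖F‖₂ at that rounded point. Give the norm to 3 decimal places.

6.329

At (-3, 1/2): F = (2.000, -25.250).
Jacobian J = [[-y^2, -2·x·y + 2·y], [2·x·y - 6·x, x^2 + 2·y]].
At the point, J = [[-0.250, 4.000], [15.000, 10.000]] (det J = -62.500).
Solving J·Δ = −F gives Δ = (1.936, -0.379).
Then the next iterate is (x, y)₁ = (-1.064, 0.121).
Re-evaluating at (-1.064, 0.121): F = (1.03022, -6.24466), so ‖F‖₂ = 6.329.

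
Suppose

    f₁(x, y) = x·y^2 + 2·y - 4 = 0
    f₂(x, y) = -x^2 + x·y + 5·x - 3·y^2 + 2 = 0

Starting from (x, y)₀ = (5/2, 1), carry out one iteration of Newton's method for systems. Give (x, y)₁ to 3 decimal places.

At (5/2, 1): F = (0.500, 7.750).
Jacobian J = [[y^2, 2·x·y + 2], [-2·x + y + 5, x - 6·y]].
At the point, J = [[1.000, 7.000], [1.000, -3.500]] (det J = -10.500).
Solving J·Δ = −F gives Δ = (-5.333, 0.690).
Then the next iterate is (x, y)₁ = (-2.833, 1.690).

(-2.833, 1.690)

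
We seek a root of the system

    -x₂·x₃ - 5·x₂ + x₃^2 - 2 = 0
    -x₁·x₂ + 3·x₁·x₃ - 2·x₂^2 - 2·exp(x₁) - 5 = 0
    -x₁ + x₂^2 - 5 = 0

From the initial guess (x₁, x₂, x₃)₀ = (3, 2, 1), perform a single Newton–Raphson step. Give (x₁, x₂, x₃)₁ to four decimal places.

(-9.6667, -0.1667, -51.2032)

At (3, 2, 1): F = (-13.0000, -50.171074, -4.0000).
Jacobian J = [[0, -x₃ - 5, -x₂ + 2·x₃], [-x₂ + 3·x₃ - 2·exp(x₁), -x₁ - 4·x₂, 3·x₁], [-1, 2·x₂, 0]].
At the point, J = [[0.0000, -6.0000, 0.0000], [-39.171074, -11.0000, 9.0000], [-1.0000, 4.0000, 0.0000]] (det J = 54.0000).
Solving J·Δ = −F gives Δ = (-12.6667, -2.1667, -52.2032).
Then the next iterate is (x₁, x₂, x₃)₁ = (-9.6667, -0.1667, -51.2032).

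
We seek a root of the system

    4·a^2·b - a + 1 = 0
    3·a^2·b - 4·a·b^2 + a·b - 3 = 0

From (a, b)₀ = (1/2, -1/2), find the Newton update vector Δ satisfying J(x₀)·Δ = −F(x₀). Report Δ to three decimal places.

(0.611, 1.833)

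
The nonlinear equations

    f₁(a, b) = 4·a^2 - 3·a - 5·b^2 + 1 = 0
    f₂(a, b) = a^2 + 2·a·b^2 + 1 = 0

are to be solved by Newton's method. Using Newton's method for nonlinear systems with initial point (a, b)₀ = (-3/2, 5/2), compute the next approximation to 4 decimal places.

At (-3/2, 5/2): F = (-16.7500, -15.5000).
Jacobian J = [[8·a - 3, -10·b], [2·a + 2·b^2, 4·a·b]].
At the point, J = [[-15.0000, -25.0000], [9.5000, -15.0000]] (det J = 462.5000).
Solving J·Δ = −F gives Δ = (0.2946, -0.8468).
Then the next iterate is (a, b)₁ = (-1.2054, 1.6532).

(-1.2054, 1.6532)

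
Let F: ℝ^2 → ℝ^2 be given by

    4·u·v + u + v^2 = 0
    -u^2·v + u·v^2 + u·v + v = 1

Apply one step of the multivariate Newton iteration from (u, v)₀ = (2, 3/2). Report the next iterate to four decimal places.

(1.0084, 0.6538)

At (2, 3/2): F = (16.2500, 2.0000).
Jacobian J = [[4·v + 1, 4·u + 2·v], [-2·u·v + v^2 + v, -u^2 + 2·u·v + u + 1]].
At the point, J = [[7.0000, 11.0000], [-2.2500, 5.0000]] (det J = 59.7500).
Solving J·Δ = −F gives Δ = (-0.9916, -0.8462).
Then the next iterate is (u, v)₁ = (1.0084, 0.6538).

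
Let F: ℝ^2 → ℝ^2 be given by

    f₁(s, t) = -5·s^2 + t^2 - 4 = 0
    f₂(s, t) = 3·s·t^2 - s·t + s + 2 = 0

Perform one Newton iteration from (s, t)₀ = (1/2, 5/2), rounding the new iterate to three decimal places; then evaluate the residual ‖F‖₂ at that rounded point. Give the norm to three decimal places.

At (1/2, 5/2): F = (1.000, 10.625).
Jacobian J = [[-10·s, 2·t], [3·t^2 - t + 1, 6·s·t - s]].
At the point, J = [[-5.000, 5.000], [17.250, 7.000]] (det J = -121.250).
Solving J·Δ = −F gives Δ = (-0.380, -0.580).
Then the next iterate is (s, t)₁ = (0.120, 1.920).
Re-evaluating at (0.120, 1.920): F = (-0.38560, 3.21670), so ‖F‖₂ = 3.240.

3.240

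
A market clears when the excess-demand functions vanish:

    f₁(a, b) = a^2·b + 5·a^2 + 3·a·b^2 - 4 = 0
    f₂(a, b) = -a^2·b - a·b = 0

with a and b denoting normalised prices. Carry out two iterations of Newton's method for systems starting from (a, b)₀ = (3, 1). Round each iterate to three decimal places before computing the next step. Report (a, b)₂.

At (3, 1): F = (59.000, -12.000).
Jacobian J = [[2·a·b + 10·a + 3·b^2, a^2 + 6·a·b], [-2·a·b - b, -a^2 - a]].
At the point, J = [[39.000, 27.000], [-7.000, -12.000]] (det J = -279.000).
Solving J·Δ = −F gives Δ = (-1.376, -0.197).
Then the next iterate is (a, b)₁ = (1.624, 0.803).
Round to (1.624, 0.803) and repeat: F = (14.44620, -3.42188), J = [[20.78257, 10.46181], [-3.41114, -4.26138]].
Δ = (-0.487, -0.413), so (a, b)₂ = (1.137, 0.390).

(1.137, 0.390)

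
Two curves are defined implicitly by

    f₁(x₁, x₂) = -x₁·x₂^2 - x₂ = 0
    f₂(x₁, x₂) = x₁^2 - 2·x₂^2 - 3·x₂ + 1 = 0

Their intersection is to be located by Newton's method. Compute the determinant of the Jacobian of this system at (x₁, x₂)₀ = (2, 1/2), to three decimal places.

13.250

J = [[-x₂^2, -2·x₁·x₂ - 1], [2·x₁, -4·x₂ - 3]].
At the point, J = [[-0.250, -3.000], [4.000, -5.000]].
det J = 13.250.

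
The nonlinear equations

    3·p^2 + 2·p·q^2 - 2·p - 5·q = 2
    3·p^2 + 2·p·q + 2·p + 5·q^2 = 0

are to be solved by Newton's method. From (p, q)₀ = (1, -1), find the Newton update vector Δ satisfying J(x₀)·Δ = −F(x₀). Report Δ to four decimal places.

At (1, -1): F = (6.0000, 8.0000).
Jacobian J = [[6·p + 2·q^2 - 2, 4·p·q - 5], [6·p + 2·q + 2, 2·p + 10·q]].
At the point, J = [[6.0000, -9.0000], [6.0000, -8.0000]] (det J = 6.0000).
Solving J·Δ = −F gives Δ = (-4.0000, -2.0000).

(-4.0000, -2.0000)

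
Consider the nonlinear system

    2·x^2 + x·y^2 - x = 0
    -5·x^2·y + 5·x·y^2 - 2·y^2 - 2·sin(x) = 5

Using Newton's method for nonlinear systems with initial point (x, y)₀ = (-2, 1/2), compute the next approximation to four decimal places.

(-0.8941, 0.4119)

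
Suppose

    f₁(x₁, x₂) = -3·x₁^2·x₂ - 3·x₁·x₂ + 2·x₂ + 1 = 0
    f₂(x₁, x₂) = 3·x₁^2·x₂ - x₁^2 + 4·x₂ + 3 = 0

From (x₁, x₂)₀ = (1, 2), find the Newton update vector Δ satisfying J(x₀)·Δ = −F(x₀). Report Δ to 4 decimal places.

(0.1744, -2.5349)

At (1, 2): F = (-7.0000, 16.0000).
Jacobian J = [[-6·x₁·x₂ - 3·x₂, -3·x₁^2 - 3·x₁ + 2], [6·x₁·x₂ - 2·x₁, 3·x₁^2 + 4]].
At the point, J = [[-18.0000, -4.0000], [10.0000, 7.0000]] (det J = -86.0000).
Solving J·Δ = −F gives Δ = (0.1744, -2.5349).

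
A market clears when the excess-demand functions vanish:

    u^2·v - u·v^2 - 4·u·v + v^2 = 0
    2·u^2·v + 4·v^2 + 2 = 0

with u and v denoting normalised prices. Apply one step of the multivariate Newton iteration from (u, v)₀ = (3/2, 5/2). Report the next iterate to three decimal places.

At (3/2, 5/2): F = (-12.500, 38.250).
Jacobian J = [[2·u·v - v^2 - 4·v, u^2 - 2·u·v - 4·u + 2·v], [4·u·v, 2·u^2 + 8·v]].
At the point, J = [[-8.750, -6.250], [15.000, 24.500]] (det J = -120.625).
Solving J·Δ = −F gives Δ = (-0.557, -1.220).
Then the next iterate is (u, v)₁ = (0.943, 1.280).

(0.943, 1.280)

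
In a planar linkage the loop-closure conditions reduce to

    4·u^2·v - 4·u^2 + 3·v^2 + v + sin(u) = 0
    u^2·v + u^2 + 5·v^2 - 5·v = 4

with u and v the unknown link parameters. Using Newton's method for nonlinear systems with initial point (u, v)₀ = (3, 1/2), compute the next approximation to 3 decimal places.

At (3, 1/2): F = (-16.60888, 8.250).
Jacobian J = [[8·u·v - 8·u + cos(u), 4·u^2 + 6·v + 1], [2·u·v + 2·u, u^2 + 10·v - 5]].
At the point, J = [[-12.98999, 40.000], [9.000, 9.000]] (det J = -476.90993).
Solving J·Δ = −F gives Δ = (-1.005, 0.089).
Then the next iterate is (u, v)₁ = (1.995, 0.589).

(1.995, 0.589)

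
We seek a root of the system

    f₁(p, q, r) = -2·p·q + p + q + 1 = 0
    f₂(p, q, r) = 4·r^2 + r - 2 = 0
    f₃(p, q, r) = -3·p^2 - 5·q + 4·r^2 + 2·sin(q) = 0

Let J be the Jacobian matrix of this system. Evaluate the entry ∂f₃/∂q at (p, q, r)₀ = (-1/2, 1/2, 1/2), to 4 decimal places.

-3.2448

∂f₃/∂q = 2·cos(q) - 5.
At (-1/2, 1/2, 1/2) this is -3.2448.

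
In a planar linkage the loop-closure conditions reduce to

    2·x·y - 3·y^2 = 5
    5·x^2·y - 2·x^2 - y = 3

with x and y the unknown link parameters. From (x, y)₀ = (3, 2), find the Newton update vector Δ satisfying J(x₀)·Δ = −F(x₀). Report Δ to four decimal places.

At (3, 2): F = (-5.0000, 67.0000).
Jacobian J = [[2·y, 2·x - 6·y], [10·x·y - 4·x, 5·x^2 - 1]].
At the point, J = [[4.0000, -6.0000], [48.0000, 44.0000]] (det J = 464.0000).
Solving J·Δ = −F gives Δ = (-0.3922, -1.0948).

(-0.3922, -1.0948)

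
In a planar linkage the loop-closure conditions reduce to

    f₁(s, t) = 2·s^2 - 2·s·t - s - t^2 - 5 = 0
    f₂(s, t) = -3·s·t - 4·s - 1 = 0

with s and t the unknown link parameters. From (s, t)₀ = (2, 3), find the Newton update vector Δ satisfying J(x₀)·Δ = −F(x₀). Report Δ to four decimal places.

(-1.1029, -2.1103)

At (2, 3): F = (-20.0000, -27.0000).
Jacobian J = [[4·s - 2·t - 1, -2·s - 2·t], [-3·t - 4, -3·s]].
At the point, J = [[1.0000, -10.0000], [-13.0000, -6.0000]] (det J = -136.0000).
Solving J·Δ = −F gives Δ = (-1.1029, -2.1103).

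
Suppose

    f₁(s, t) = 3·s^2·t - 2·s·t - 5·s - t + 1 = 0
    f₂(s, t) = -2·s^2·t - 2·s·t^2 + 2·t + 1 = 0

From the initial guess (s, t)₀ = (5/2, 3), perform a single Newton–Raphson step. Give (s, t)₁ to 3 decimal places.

At (5/2, 3): F = (26.750, -75.500).
Jacobian J = [[6·s·t - 2·t - 5, 3·s^2 - 2·s - 1], [-4·s·t - 2·t^2, -2·s^2 - 4·s·t + 2]].
At the point, J = [[34.000, 12.750], [-48.000, -40.500]] (det J = -765.000).
Solving J·Δ = −F gives Δ = (-0.158, -1.677).
Then the next iterate is (s, t)₁ = (2.342, 1.323).

(2.342, 1.323)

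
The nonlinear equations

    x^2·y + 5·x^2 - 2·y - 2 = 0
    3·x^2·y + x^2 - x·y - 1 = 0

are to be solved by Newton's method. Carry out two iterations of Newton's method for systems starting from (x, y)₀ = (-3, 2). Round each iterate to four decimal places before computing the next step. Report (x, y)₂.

(-1.1078, 1.0622)

At (-3, 2): F = (57.0000, 68.0000).
Jacobian J = [[2·x·y + 10·x, x^2 - 2], [6·x·y + 2·x - y, 3·x^2 - x]].
At the point, J = [[-42.0000, 7.0000], [-44.0000, 30.0000]] (det J = -952.0000).
Solving J·Δ = −F gives Δ = (1.2962, -0.3655).
Then the next iterate is (x, y)₁ = (-1.7038, 1.6345).
Round to (-1.7038, 1.6345) and repeat: F = (13.990519, 18.922335), J = [[-22.607722, 0.902934], [-21.751267, 10.412603]].
Δ = (0.5960, -0.5723), so (x, y)₂ = (-1.1078, 1.0622).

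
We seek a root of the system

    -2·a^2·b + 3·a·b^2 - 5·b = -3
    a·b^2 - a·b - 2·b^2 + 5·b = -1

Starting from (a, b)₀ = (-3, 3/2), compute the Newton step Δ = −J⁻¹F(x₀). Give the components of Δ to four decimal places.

(3.3131, 0.6050)

At (-3, 3/2): F = (-51.7500, 1.7500).
Jacobian J = [[-4·a·b + 3·b^2, -2·a^2 + 6·a·b - 5], [b^2 - b, 2·a·b - a - 4·b + 5]].
At the point, J = [[24.7500, -50.0000], [0.7500, -7.0000]] (det J = -135.7500).
Solving J·Δ = −F gives Δ = (3.3131, 0.6050).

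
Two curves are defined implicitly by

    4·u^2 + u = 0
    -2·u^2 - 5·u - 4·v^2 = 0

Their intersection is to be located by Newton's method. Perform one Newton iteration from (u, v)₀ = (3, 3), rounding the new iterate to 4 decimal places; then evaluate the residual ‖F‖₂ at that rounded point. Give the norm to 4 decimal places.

19.9368

At (3, 3): F = (39.0000, -69.0000).
Jacobian J = [[8·u + 1, 0], [-4·u - 5, -8·v]].
At the point, J = [[25.0000, 0.0000], [-17.0000, -24.0000]] (det J = -600.0000).
Solving J·Δ = −F gives Δ = (-1.5600, -1.7700).
Then the next iterate is (u, v)₁ = (1.4400, 1.2300).
Re-evaluating at (1.4400, 1.2300): F = (9.7344, -17.3988), so ‖F‖₂ = 19.9368.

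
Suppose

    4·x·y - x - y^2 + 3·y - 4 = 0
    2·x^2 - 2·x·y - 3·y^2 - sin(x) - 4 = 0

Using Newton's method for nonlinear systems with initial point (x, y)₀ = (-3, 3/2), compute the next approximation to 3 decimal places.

At (-3, 3/2): F = (-16.750, 16.39112).
Jacobian J = [[4·y - 1, 4·x - 2·y + 3], [4·x - 2·y - cos(x), -2·x - 6·y]].
At the point, J = [[5.000, -12.000], [-14.01001, -3.000]] (det J = -183.12009).
Solving J·Δ = −F gives Δ = (1.349, -0.834).
Then the next iterate is (x, y)₁ = (-1.651, 0.666).

(-1.651, 0.666)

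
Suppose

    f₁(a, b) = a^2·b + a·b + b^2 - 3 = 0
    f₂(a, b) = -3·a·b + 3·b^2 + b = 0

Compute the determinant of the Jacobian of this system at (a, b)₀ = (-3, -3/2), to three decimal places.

-6.000

J = [[2·a·b + b, a^2 + a + 2·b], [-3·b, -3·a + 6·b + 1]].
At the point, J = [[7.500, 3.000], [4.500, 1.000]].
det J = -6.000.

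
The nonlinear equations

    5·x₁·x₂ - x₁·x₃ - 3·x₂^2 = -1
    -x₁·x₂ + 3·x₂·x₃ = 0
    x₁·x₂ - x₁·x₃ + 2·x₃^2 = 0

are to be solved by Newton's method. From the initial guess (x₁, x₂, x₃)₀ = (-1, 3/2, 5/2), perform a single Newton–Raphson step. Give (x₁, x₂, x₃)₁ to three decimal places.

At (-1, 3/2, 5/2): F = (-10.750, 12.750, 13.500).
Jacobian J = [[5·x₂ - x₃, 5·x₁ - 6·x₂, -x₁], [-x₂, -x₁ + 3·x₃, 3·x₂], [x₂ - x₃, x₁, -x₁ + 4·x₃]].
At the point, J = [[5.000, -14.000, 1.000], [-1.500, 8.500, 4.500], [-1.000, -1.000, 11.000]] (det J = 332.000).
Solving J·Δ = −F gives Δ = (0.205, -0.786, -1.280).
Then the next iterate is (x₁, x₂, x₃)₁ = (-0.795, 0.714, 1.220).

(-0.795, 0.714, 1.220)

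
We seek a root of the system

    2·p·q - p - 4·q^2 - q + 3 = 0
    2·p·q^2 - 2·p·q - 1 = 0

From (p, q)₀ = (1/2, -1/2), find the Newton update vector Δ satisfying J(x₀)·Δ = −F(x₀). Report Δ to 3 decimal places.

At (1/2, -1/2): F = (1.500, -0.250).
Jacobian J = [[2·q - 1, 2·p - 8·q - 1], [2·q^2 - 2·q, 4·p·q - 2·p]].
At the point, J = [[-2.000, 4.000], [1.500, -2.000]] (det J = -2.000).
Solving J·Δ = −F gives Δ = (-1.000, -0.875).

(-1.000, -0.875)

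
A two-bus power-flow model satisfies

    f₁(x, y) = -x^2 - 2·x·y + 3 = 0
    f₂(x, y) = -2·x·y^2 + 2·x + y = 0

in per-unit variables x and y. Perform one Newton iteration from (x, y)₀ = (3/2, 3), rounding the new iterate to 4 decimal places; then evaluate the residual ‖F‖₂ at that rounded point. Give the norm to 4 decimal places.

At (3/2, 3): F = (-8.2500, -21.0000).
Jacobian J = [[-2·x - 2·y, -2·x], [-2·y^2 + 2, -4·x·y + 1]].
At the point, J = [[-9.0000, -3.0000], [-16.0000, -17.0000]] (det J = 105.0000).
Solving J·Δ = −F gives Δ = (-0.7357, -0.5429).
Then the next iterate is (x, y)₁ = (0.7643, 2.4571).
Re-evaluating at (0.7643, 2.4571): F = (-1.340078, -5.242979), so ‖F‖₂ = 5.4115.

5.4115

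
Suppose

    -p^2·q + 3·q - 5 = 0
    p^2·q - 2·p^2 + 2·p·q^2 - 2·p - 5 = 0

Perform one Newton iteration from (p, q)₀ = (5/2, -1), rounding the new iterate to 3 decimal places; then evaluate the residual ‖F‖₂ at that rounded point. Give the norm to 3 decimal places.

12.696

At (5/2, -1): F = (-1.750, -23.750).
Jacobian J = [[-2·p·q, -p^2 + 3], [2·p·q - 4·p + 2·q^2 - 2, p^2 + 4·p·q]].
At the point, J = [[5.000, -3.250], [-15.000, -3.750]] (det J = -67.500).
Solving J·Δ = −F gives Δ = (-1.046, -2.148).
Then the next iterate is (p, q)₁ = (1.454, -3.148).
Re-evaluating at (1.454, -3.148): F = (-7.78876, 10.02653), so ‖F‖₂ = 12.696.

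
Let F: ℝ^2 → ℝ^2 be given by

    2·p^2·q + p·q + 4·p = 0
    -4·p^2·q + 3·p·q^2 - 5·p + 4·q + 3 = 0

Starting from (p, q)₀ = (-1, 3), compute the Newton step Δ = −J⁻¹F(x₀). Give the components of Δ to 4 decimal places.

(-0.8409, -3.2045)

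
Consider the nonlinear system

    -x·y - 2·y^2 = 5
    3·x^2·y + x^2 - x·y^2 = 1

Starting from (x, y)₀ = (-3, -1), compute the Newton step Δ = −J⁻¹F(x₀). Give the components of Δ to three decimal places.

(-1.750, 1.679)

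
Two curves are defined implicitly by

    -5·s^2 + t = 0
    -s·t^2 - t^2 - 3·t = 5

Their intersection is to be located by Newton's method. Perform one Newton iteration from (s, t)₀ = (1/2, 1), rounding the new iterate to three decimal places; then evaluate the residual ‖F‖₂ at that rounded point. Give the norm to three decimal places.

At (1/2, 1): F = (-0.250, -9.500).
Jacobian J = [[-10·s, 1], [-t^2, -2·s·t - 2·t - 3]].
At the point, J = [[-5.000, 1.000], [-1.000, -6.000]] (det J = 31.000).
Solving J·Δ = −F gives Δ = (-0.355, -1.524).
Then the next iterate is (s, t)₁ = (0.145, -0.524).
Re-evaluating at (0.145, -0.524): F = (-0.62913, -3.74239), so ‖F‖₂ = 3.795.

3.795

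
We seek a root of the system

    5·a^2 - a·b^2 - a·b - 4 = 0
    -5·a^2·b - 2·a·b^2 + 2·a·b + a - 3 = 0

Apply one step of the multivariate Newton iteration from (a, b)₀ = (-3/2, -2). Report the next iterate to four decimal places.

At (-3/2, -2): F = (10.2500, 36.0000).
Jacobian J = [[10·a - b^2 - b, -2·a·b - a], [-10·a·b - 2·b^2 + 2·b + 1, -5·a^2 - 4·a·b + 2·a]].
At the point, J = [[-17.0000, -4.5000], [-41.0000, -26.2500]] (det J = 261.7500).
Solving J·Δ = −F gives Δ = (0.4090, 0.7326).
Then the next iterate is (a, b)₁ = (-1.0910, -1.2674).

(-1.0910, -1.2674)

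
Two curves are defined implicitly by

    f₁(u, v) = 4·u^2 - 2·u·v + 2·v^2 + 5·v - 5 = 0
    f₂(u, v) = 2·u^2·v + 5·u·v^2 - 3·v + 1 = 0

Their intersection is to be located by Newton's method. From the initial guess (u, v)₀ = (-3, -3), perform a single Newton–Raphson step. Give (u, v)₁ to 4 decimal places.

(-2.1703, -1.9353)

At (-3, -3): F = (16.0000, -179.0000).
Jacobian J = [[8·u - 2·v, -2·u + 4·v + 5], [4·u·v + 5·v^2, 2·u^2 + 10·u·v - 3]].
At the point, J = [[-18.0000, -1.0000], [81.0000, 105.0000]] (det J = -1809.0000).
Solving J·Δ = −F gives Δ = (0.8297, 1.0647).
Then the next iterate is (u, v)₁ = (-2.1703, -1.9353).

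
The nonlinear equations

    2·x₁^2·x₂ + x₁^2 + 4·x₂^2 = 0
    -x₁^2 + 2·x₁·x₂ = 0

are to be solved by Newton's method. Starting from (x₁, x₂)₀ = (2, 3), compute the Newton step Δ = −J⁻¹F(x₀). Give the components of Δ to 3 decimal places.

At (2, 3): F = (64.000, 8.000).
Jacobian J = [[4·x₁·x₂ + 2·x₁, 2·x₁^2 + 8·x₂], [-2·x₁ + 2·x₂, 2·x₁]].
At the point, J = [[28.000, 32.000], [2.000, 4.000]] (det J = 48.000).
Solving J·Δ = −F gives Δ = (0.000, -2.000).

(0.000, -2.000)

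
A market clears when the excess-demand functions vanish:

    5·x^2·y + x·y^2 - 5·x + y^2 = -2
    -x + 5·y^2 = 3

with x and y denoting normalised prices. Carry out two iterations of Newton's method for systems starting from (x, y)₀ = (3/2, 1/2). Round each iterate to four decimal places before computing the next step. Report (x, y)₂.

At (3/2, 1/2): F = (0.7500, -3.2500).
Jacobian J = [[10·x·y + y^2 - 5, 5·x^2 + 2·x·y + 2·y], [-1, 10·y]].
At the point, J = [[2.7500, 13.7500], [-1.0000, 5.0000]] (det J = 27.5000).
Solving J·Δ = −F gives Δ = (-1.7614, 0.2977).
Then the next iterate is (x, y)₁ = (-0.2614, 0.7977).
Round to (-0.2614, 0.7977) and repeat: F = (4.049524, 0.443026), J = [[-6.448863, 1.520012], [-1.0000, 7.9770]].
Δ = (0.6336, 0.0239), so (x, y)₂ = (0.3722, 0.8216).

(0.3722, 0.8216)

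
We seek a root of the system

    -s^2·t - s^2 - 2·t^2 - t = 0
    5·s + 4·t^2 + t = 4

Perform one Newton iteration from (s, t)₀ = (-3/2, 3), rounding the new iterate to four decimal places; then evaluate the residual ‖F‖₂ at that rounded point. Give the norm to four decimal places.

10.8843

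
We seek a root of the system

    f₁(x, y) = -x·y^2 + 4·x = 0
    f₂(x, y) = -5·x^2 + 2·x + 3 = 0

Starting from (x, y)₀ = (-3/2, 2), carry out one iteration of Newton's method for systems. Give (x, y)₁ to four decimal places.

(-0.8382, 2.0000)

At (-3/2, 2): F = (0.0000, -11.2500).
Jacobian J = [[-y^2 + 4, -2·x·y], [-10·x + 2, 0]].
At the point, J = [[0.0000, 6.0000], [17.0000, 0.0000]] (det J = -102.0000).
Solving J·Δ = −F gives Δ = (0.6618, 0.0000).
Then the next iterate is (x, y)₁ = (-0.8382, 2.0000).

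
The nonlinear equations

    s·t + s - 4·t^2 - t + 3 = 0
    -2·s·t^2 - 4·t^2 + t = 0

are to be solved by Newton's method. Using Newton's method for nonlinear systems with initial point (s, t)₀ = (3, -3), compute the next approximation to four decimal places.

At (3, -3): F = (-36.0000, -93.0000).
Jacobian J = [[t + 1, s - 8·t - 1], [-2·t^2, -4·s·t - 8·t + 1]].
At the point, J = [[-2.0000, 26.0000], [-18.0000, 61.0000]] (det J = 346.0000).
Solving J·Δ = −F gives Δ = (-0.6416, 1.3353).
Then the next iterate is (s, t)₁ = (2.3584, -1.6647).

(2.3584, -1.6647)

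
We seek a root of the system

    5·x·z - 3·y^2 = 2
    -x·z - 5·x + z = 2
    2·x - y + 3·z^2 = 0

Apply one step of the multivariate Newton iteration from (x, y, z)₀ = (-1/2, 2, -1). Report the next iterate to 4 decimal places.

At (-1/2, 2, -1): F = (-11.5000, -1.0000, 0.0000).
Jacobian J = [[5·z, -6·y, 5·x], [-z - 5, 0, -x + 1], [2, -1, 6·z]].
At the point, J = [[-5.0000, -12.0000, -2.5000], [-4.0000, 0.0000, 1.5000], [2.0000, -1.0000, -6.0000]] (det J = 234.5000).
Solving J·Δ = −F gives Δ = (-0.2228, -0.8806, 0.0725).
Then the next iterate is (x, y, z)₁ = (-0.7228, 1.1194, -0.9275).

(-0.7228, 1.1194, -0.9275)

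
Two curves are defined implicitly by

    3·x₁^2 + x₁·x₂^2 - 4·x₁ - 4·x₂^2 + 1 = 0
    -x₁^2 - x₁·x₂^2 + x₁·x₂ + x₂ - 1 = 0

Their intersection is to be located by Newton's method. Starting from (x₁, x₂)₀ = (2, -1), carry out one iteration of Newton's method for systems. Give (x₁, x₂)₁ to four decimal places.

(1.2989, -0.1724)

At (2, -1): F = (3.0000, -10.0000).
Jacobian J = [[6·x₁ + x₂^2 - 4, 2·x₁·x₂ - 8·x₂], [-2·x₁ - x₂^2 + x₂, -2·x₁·x₂ + x₁ + 1]].
At the point, J = [[9.0000, 4.0000], [-6.0000, 7.0000]] (det J = 87.0000).
Solving J·Δ = −F gives Δ = (-0.7011, 0.8276).
Then the next iterate is (x₁, x₂)₁ = (1.2989, -0.1724).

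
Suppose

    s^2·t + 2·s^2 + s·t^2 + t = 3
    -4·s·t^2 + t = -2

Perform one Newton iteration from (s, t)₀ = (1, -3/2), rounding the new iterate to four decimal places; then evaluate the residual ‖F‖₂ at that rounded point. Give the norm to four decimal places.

At (1, -3/2): F = (-1.7500, -8.5000).
Jacobian J = [[2·s·t + 4·s + t^2, s^2 + 2·s·t + 1], [-4·t^2, -8·s·t + 1]].
At the point, J = [[3.2500, -1.0000], [-9.0000, 13.0000]] (det J = 33.2500).
Solving J·Δ = −F gives Δ = (0.9398, 1.3045).
Then the next iterate is (s, t)₁ = (1.9398, -0.1955).
Re-evaluating at (1.9398, -0.1955): F = (3.668656, 1.507941), so ‖F‖₂ = 3.9665.

3.9665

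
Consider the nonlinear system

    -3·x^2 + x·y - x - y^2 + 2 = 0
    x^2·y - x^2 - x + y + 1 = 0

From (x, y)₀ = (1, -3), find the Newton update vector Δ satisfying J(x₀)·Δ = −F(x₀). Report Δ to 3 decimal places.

(-0.488, 1.302)

At (1, -3): F = (-14.000, -7.000).
Jacobian J = [[-6·x + y - 1, x - 2·y], [2·x·y - 2·x - 1, x^2 + 1]].
At the point, J = [[-10.000, 7.000], [-9.000, 2.000]] (det J = 43.000).
Solving J·Δ = −F gives Δ = (-0.488, 1.302).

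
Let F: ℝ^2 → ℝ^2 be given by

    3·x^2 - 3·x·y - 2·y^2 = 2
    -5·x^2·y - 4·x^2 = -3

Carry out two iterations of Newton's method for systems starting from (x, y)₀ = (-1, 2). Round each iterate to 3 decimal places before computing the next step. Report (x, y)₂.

At (-1, 2): F = (-1.000, -11.000).
Jacobian J = [[6·x - 3·y, -3·x - 4·y], [-10·x·y - 8·x, -5·x^2]].
At the point, J = [[-12.000, -5.000], [28.000, -5.000]] (det J = 200.000).
Solving J·Δ = −F gives Δ = (0.250, -0.800).
Then the next iterate is (x, y)₁ = (-0.750, 1.200).
Round to (-0.750, 1.200) and repeat: F = (-0.49250, -2.625), J = [[-8.100, -2.550], [15.000, -2.81250]].
Δ = (0.087, -0.469), so (x, y)₂ = (-0.663, 0.731).

(-0.663, 0.731)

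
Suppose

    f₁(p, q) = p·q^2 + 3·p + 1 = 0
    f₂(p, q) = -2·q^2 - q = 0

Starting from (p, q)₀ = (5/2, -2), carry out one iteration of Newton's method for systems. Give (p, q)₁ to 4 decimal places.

(1.0816, -1.1429)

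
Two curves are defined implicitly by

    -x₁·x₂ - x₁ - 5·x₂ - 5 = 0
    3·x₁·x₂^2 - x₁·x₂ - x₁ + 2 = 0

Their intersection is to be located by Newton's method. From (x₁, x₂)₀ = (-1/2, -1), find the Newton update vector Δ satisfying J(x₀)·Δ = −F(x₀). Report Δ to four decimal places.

(-0.1667, 0.0000)

At (-1/2, -1): F = (0.0000, 0.5000).
Jacobian J = [[-x₂ - 1, -x₁ - 5], [3·x₂^2 - x₂ - 1, 6·x₁·x₂ - x₁]].
At the point, J = [[0.0000, -4.5000], [3.0000, 3.5000]] (det J = 13.5000).
Solving J·Δ = −F gives Δ = (-0.1667, 0.0000).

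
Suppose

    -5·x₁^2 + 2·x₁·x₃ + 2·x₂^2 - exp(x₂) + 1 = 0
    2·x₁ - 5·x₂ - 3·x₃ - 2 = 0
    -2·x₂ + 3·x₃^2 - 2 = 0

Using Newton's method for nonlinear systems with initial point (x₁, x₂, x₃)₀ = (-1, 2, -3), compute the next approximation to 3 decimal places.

(-0.715, 0.301, -1.645)

At (-1, 2, -3): F = (2.61094, -5.000, 21.000).
Jacobian J = [[-10·x₁ + 2·x₃, 4·x₂ - exp(x₂), 2·x₁], [2, -5, -3], [0, -2, 6·x₃]].
At the point, J = [[4.000, 0.61094, -2.000], [2.000, -5.000, -3.000], [0.000, -2.000, -18.000]] (det J = 365.99398).
Solving J·Δ = −F gives Δ = (0.285, -1.699, 1.355).
Then the next iterate is (x₁, x₂, x₃)₁ = (-0.715, 0.301, -1.645).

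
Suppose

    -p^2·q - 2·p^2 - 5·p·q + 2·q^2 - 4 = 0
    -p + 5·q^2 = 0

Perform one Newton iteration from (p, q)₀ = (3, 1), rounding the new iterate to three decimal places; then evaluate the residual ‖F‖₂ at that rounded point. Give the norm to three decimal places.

At (3, 1): F = (-44.000, 2.000).
Jacobian J = [[-2·p·q - 4·p - 5·q, -p^2 - 5·p + 4·q], [-1, 10·q]].
At the point, J = [[-23.000, -20.000], [-1.000, 10.000]] (det J = -250.000).
Solving J·Δ = −F gives Δ = (-1.600, -0.360).
Then the next iterate is (p, q)₁ = (1.400, 0.640).
Re-evaluating at (1.400, 0.640): F = (-12.83520, 0.648), so ‖F‖₂ = 12.852.

12.852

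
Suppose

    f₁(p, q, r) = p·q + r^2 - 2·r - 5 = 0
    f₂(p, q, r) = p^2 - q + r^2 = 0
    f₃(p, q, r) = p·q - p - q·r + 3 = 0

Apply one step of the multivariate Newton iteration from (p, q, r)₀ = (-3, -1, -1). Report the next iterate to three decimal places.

At (-3, -1, -1): F = (1.000, 11.000, 8.000).
Jacobian J = [[q, p, 2·r - 2], [2·p, -1, 2·r], [q - 1, p - r, -q]].
At the point, J = [[-1.000, -3.000, -4.000], [-6.000, -1.000, -2.000], [-2.000, -2.000, 1.000]] (det J = -65.000).
Solving J·Δ = −F gives Δ = (2.031, 1.338, -1.262).
Then the next iterate is (p, q, r)₁ = (-0.969, 0.338, -2.262).

(-0.969, 0.338, -2.262)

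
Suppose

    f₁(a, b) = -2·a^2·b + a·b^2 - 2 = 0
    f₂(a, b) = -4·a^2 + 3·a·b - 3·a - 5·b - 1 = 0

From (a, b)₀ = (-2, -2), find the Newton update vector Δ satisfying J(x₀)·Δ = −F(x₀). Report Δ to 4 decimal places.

At (-2, -2): F = (6.0000, 11.0000).
Jacobian J = [[-4·a·b + b^2, -2·a^2 + 2·a·b], [-8·a + 3·b - 3, 3·a - 5]].
At the point, J = [[-12.0000, 0.0000], [7.0000, -11.0000]] (det J = 132.0000).
Solving J·Δ = −F gives Δ = (0.5000, 1.3182).

(0.5000, 1.3182)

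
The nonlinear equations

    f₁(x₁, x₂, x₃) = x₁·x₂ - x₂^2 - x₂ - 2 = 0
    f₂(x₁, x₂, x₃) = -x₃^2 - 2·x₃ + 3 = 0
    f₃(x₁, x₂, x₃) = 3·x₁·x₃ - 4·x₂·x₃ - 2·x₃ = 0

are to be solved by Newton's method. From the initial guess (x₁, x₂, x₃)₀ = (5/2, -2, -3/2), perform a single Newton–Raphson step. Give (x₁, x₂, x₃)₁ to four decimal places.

At (5/2, -2, -3/2): F = (-9.0000, 3.7500, -20.2500).
Jacobian J = [[x₂, x₁ - 2·x₂ - 1, 0], [0, 0, -2·x₃ - 2], [3·x₃, -4·x₃, 3·x₁ - 4·x₂ - 2]].
At the point, J = [[-2.0000, 5.5000, 0.0000], [0.0000, 0.0000, 1.0000], [-4.5000, 6.0000, 13.5000]] (det J = -12.7500).
Solving J·Δ = −F gives Δ = (-26.3382, -7.9412, -3.7500).
Then the next iterate is (x₁, x₂, x₃)₁ = (-23.8382, -9.9412, -5.2500).

(-23.8382, -9.9412, -5.2500)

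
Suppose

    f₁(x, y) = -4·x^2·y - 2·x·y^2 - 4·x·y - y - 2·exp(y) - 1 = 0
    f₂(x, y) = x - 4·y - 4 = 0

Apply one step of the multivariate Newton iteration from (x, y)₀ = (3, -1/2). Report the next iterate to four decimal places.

At (3, -1/2): F = (20.786939, 1.0000).
Jacobian J = [[-8·x·y - 2·y^2 - 4·y, -4·x^2 - 4·x·y - 4·x - 2·exp(y) - 1], [1, -4]].
At the point, J = [[13.5000, -44.213061], [1.0000, -4.0000]] (det J = -9.786939).
Solving J·Δ = −F gives Δ = (-3.9782, -0.7446).
Then the next iterate is (x, y)₁ = (-0.9782, -1.2446).

(-0.9782, -1.2446)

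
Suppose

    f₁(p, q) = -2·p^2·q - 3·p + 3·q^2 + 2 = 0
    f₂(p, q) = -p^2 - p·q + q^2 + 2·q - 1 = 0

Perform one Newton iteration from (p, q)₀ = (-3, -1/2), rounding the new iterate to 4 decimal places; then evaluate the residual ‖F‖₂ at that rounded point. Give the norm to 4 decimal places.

At (-3, -1/2): F = (20.7500, -12.2500).
Jacobian J = [[-4·p·q - 3, -2·p^2 + 6·q], [-2·p - q, -p + 2·q + 2]].
At the point, J = [[-9.0000, -21.0000], [6.5000, 4.0000]] (det J = 100.5000).
Solving J·Δ = −F gives Δ = (1.7338, 0.2450).
Then the next iterate is (p, q)₁ = (-1.2662, -0.2550).
Re-evaluating at (-1.2662, -0.2550): F = (6.811339, -3.371118), so ‖F‖₂ = 7.5999.

7.5999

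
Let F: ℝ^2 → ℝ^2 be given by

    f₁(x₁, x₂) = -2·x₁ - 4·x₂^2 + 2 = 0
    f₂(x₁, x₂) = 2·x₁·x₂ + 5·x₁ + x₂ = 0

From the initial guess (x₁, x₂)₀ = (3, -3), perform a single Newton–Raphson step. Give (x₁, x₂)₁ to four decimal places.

(16.6000, -0.2000)

At (3, -3): F = (-40.0000, -6.0000).
Jacobian J = [[-2, -8·x₂], [2·x₂ + 5, 2·x₁ + 1]].
At the point, J = [[-2.0000, 24.0000], [-1.0000, 7.0000]] (det J = 10.0000).
Solving J·Δ = −F gives Δ = (13.6000, 2.8000).
Then the next iterate is (x₁, x₂)₁ = (16.6000, -0.2000).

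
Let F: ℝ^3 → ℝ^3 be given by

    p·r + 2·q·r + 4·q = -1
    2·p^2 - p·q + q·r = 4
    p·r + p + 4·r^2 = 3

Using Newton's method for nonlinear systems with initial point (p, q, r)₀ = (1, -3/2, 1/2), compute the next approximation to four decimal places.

(1.3333, -0.3333, 0.5000)

At (1, -3/2, 1/2): F = (-6.0000, -1.2500, -0.5000).
Jacobian J = [[r, 2·r + 4, p + 2·q], [4·p - q, -p + r, q], [r + 1, 0, p + 8·r]].
At the point, J = [[0.5000, 5.0000, -2.0000], [5.5000, -0.5000, -1.5000], [1.5000, 0.0000, 5.0000]] (det J = -151.5000).
Solving J·Δ = −F gives Δ = (0.3333, 1.1667, 0.0000).
Then the next iterate is (p, q, r)₁ = (1.3333, -0.3333, 0.5000).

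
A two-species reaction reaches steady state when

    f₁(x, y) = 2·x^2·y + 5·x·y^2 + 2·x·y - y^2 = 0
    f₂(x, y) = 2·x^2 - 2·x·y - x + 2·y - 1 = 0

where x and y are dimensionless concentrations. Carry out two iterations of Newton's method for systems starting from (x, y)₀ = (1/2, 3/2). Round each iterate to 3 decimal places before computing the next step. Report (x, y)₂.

At (1/2, 3/2): F = (5.625, 0.500).
Jacobian J = [[4·x·y + 5·y^2 + 2·y, 2·x^2 + 10·x·y + 2·x - 2·y], [4·x - 2·y - 1, -2·x + 2]].
At the point, J = [[17.250, 6.000], [-2.000, 1.000]] (det J = 29.250).
Solving J·Δ = −F gives Δ = (-0.090, -0.679).
Then the next iterate is (x, y)₁ = (0.410, 0.821).
Round to (0.410, 0.821) and repeat: F = (1.65698, -0.10502), J = [[6.35864, 2.88030], [-1.002, 1.180]].
Δ = (-0.217, -0.096), so (x, y)₂ = (0.193, 0.725).

(0.193, 0.725)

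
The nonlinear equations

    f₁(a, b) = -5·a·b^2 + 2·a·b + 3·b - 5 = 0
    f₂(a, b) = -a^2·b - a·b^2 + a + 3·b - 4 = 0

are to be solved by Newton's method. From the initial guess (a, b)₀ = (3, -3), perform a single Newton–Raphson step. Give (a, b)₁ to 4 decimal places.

(2.3670, -1.6392)

At (3, -3): F = (-167.0000, -10.0000).
Jacobian J = [[-5·b^2 + 2·b, -10·a·b + 2·a + 3], [-2·a·b - b^2 + 1, -a^2 - 2·a·b + 3]].
At the point, J = [[-51.0000, 99.0000], [10.0000, 12.0000]] (det J = -1602.0000).
Solving J·Δ = −F gives Δ = (-0.6330, 1.3608).
Then the next iterate is (a, b)₁ = (2.3670, -1.6392).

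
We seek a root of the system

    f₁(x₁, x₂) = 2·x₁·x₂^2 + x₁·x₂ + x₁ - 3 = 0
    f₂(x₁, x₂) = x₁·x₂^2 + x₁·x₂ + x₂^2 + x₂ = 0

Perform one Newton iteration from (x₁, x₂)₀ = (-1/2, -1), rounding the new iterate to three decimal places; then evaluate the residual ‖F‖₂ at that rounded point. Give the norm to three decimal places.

At (-1/2, -1): F = (-4.000, 0.000).
Jacobian J = [[2·x₂^2 + x₂ + 1, 4·x₁·x₂ + x₁], [x₂^2 + x₂, 2·x₁·x₂ + x₁ + 2·x₂ + 1]].
At the point, J = [[2.000, 1.500], [0.000, -0.500]] (det J = -1.000).
Solving J·Δ = −F gives Δ = (2.000, 0.000).
Then the next iterate is (x₁, x₂)₁ = (1.500, -1.000).
Re-evaluating at (1.500, -1.000): F = (0.000, 0.000), so ‖F‖₂ = 0.000.

0.000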